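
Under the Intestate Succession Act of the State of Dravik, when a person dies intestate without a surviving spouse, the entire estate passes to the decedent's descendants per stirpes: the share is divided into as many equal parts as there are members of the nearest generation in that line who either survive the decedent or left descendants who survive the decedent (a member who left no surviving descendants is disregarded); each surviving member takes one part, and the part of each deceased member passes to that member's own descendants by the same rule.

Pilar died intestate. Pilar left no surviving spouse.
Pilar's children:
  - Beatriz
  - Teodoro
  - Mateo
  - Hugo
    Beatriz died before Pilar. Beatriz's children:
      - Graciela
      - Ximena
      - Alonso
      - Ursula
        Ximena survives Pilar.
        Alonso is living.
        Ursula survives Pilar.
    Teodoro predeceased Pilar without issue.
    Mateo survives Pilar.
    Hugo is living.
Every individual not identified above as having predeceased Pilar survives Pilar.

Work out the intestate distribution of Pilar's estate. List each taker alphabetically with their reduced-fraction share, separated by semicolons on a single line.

There is no surviving spouse, so the entire estate passes to Pilar's descendants per stirpes.
Teodoro left no surviving issue, so that branch lapses and is disregarded.
The estate is divided into 3 equal shares of 1/3 among Beatriz, Mateo, Hugo.
Beatriz predeceased; the 1/3 allotted to Beatriz's branch passes to Beatriz's issue by representation.
The 1/3 is divided into 4 equal shares of 1/12 among Graciela, Ximena, Alonso, Ursula.
Graciela is living and takes 1/12.
Ximena is living and takes 1/12.
Alonso is living and takes 1/12.
Ursula is living and takes 1/12.
Mateo is living and takes 1/3.
Hugo is living and takes 1/3.

Alonso 1/12; Graciela 1/12; Hugo 1/3; Mateo 1/3; Ursula 1/12; Ximena 1/12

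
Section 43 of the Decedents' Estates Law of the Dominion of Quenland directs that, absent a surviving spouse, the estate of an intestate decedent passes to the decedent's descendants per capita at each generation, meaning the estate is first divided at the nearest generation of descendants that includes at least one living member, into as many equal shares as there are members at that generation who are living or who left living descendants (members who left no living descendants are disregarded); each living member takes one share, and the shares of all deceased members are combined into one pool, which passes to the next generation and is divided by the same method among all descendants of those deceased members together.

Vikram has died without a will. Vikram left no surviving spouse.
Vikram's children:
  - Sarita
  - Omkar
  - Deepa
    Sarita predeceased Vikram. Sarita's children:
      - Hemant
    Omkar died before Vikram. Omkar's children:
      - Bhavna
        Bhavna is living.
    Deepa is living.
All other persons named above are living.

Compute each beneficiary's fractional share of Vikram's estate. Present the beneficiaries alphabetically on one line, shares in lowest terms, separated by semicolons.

There is no surviving spouse, so the entire estate passes to Vikram's descendants per capita at each generation.
At generation 1 (Sarita, Omkar, Deepa) there are 3 shares of (1)/3 = 1/3 each.
Living: Deepa — each takes 1/3.
Deceased: Sarita and Omkar. Their combined 2/3 is pooled and carried to generation 2.
At generation 2 (Hemant, Bhavna) there are 2 shares of (2/3)/2 = 1/3 each.
Living: Hemant and Bhavna — each takes 1/3.

Bhavna 1/3; Deepa 1/3; Hemant 1/3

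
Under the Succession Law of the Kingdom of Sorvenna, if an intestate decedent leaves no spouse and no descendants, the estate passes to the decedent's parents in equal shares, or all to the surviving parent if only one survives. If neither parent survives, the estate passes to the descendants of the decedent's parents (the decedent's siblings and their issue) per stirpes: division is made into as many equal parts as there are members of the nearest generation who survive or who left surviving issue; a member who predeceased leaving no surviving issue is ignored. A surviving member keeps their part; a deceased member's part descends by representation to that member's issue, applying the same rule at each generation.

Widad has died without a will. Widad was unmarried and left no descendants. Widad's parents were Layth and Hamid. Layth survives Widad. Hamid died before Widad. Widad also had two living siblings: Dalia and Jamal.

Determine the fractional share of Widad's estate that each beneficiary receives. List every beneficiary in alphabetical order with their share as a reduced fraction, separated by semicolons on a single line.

Only one parent, Layth, survives, so Layth takes the entire estate. The siblings take nothing because a surviving parent has priority.

Layth 1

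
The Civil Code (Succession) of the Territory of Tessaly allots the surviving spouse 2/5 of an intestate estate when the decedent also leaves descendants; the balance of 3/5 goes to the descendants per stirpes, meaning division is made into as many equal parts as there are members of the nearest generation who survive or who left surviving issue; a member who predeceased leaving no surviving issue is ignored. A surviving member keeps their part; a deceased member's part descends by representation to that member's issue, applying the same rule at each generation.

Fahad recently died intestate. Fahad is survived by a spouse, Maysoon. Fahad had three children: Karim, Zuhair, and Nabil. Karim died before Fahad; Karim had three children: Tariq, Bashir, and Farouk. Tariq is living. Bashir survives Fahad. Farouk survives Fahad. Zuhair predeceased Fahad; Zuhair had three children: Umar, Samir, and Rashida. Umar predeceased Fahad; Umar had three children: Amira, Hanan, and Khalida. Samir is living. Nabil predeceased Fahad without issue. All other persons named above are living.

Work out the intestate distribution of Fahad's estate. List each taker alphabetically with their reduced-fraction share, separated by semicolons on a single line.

Amira 1/30; Bashir 1/10; Farouk 1/10; Hanan 1/30; Khalida 1/30; Maysoon 2/5; Rashida 1/10; Samir 1/10; Tariq 1/10

Maysoon, as surviving spouse, takes 2/5.
The remaining 3/5 passes to Fahad's descendants per stirpes.
Nabil left no surviving issue, so that branch lapses and is disregarded.
The 3/5 is divided into 2 equal shares of 3/10 among Karim, Zuhair.
Karim predeceased; the 3/10 allotted to Karim's branch passes to Karim's issue by representation.
The 3/10 is divided into 3 equal shares of 1/10 among Tariq, Bashir, Farouk.
Tariq is living and takes 1/10.
Bashir is living and takes 1/10.
Farouk is living and takes 1/10.
Zuhair predeceased; the 3/10 allotted to Zuhair's branch passes to Zuhair's issue by representation.
The 3/10 is divided into 3 equal shares of 1/10 among Umar, Samir, Rashida.
Umar predeceased; the 1/10 allotted to Umar's branch passes to Umar's issue by representation.
The 1/10 is divided into 3 equal shares of 1/30 among Amira, Hanan, Khalida.
Amira is living and takes 1/30.
Hanan is living and takes 1/30.
Khalida is living and takes 1/30.
Samir is living and takes 1/10.
Rashida is living and takes 1/10.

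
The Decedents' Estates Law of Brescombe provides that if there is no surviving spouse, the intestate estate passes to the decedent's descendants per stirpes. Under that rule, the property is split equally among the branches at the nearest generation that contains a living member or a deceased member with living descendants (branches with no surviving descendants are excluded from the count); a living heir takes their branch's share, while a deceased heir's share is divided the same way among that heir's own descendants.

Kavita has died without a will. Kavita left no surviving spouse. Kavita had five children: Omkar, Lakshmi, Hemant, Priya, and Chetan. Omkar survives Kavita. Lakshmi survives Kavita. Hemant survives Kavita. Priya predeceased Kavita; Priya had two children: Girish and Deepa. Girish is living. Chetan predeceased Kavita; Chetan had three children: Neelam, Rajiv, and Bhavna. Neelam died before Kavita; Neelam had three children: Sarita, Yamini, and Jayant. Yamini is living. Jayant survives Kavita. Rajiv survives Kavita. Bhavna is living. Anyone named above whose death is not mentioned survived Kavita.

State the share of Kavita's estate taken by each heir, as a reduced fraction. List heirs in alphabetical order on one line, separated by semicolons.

Bhavna 1/15; Deepa 1/10; Girish 1/10; Hemant 1/5; Jayant 1/45; Lakshmi 1/5; Omkar 1/5; Rajiv 1/15; Sarita 1/45; Yamini 1/45

There is no surviving spouse, so the entire estate passes to Kavita's descendants per stirpes.
The estate is divided into 5 equal shares of 1/5 among Omkar, Lakshmi, Hemant, Priya, Chetan.
Omkar is living and takes 1/5.
Lakshmi is living and takes 1/5.
Hemant is living and takes 1/5.
Priya predeceased; the 1/5 allotted to Priya's branch passes to Priya's issue by representation.
The 1/5 is divided into 2 equal shares of 1/10 among Girish, Deepa.
Girish is living and takes 1/10.
Deepa is living and takes 1/10.
Chetan predeceased; the 1/5 allotted to Chetan's branch passes to Chetan's issue by representation.
The 1/5 is divided into 3 equal shares of 1/15 among Neelam, Rajiv, Bhavna.
Neelam predeceased; the 1/15 allotted to Neelam's branch passes to Neelam's issue by representation.
The 1/15 is divided into 3 equal shares of 1/45 among Sarita, Yamini, Jayant.
Sarita is living and takes 1/45.
Yamini is living and takes 1/45.
Jayant is living and takes 1/45.
Rajiv is living and takes 1/15.
Bhavna is living and takes 1/15.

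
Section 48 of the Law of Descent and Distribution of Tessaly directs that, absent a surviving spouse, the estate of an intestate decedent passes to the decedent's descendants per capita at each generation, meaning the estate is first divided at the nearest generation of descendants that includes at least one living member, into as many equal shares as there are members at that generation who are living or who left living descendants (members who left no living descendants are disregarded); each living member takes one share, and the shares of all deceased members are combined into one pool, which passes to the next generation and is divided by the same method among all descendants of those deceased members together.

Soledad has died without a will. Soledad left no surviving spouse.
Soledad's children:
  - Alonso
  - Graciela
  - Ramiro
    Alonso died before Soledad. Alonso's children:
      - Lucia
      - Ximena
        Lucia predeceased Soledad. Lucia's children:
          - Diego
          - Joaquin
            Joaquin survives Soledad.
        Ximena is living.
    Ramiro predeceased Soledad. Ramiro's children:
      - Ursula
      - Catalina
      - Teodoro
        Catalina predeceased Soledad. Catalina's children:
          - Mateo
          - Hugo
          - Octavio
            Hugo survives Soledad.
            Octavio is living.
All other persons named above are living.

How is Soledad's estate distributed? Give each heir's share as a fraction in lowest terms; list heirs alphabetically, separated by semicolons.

There is no surviving spouse, so the entire estate passes to Soledad's descendants per capita at each generation.
At generation 1 (Alonso, Graciela, Ramiro) there are 3 shares of (1)/3 = 1/3 each.
Living: Graciela — each takes 1/3.
Deceased: Alonso and Ramiro. Their combined 2/3 is pooled and carried to generation 2.
At generation 2 (Lucia, Ximena, Ursula, Catalina, Teodoro) there are 5 shares of (2/3)/5 = 2/15 each.
Living: Ximena, Ursula, and Teodoro — each takes 2/15.
Deceased: Lucia and Catalina. Their combined 4/15 is pooled and carried to generation 3.
At generation 3 (Diego, Joaquin, Mateo, Hugo, Octavio) there are 5 shares of (4/15)/5 = 4/75 each.
Living: Diego, Joaquin, Mateo, Hugo, and Octavio — each takes 4/75.

Diego 4/75; Graciela 1/3; Hugo 4/75; Joaquin 4/75; Mateo 4/75; Octavio 4/75; Teodoro 2/15; Ursula 2/15; Ximena 2/15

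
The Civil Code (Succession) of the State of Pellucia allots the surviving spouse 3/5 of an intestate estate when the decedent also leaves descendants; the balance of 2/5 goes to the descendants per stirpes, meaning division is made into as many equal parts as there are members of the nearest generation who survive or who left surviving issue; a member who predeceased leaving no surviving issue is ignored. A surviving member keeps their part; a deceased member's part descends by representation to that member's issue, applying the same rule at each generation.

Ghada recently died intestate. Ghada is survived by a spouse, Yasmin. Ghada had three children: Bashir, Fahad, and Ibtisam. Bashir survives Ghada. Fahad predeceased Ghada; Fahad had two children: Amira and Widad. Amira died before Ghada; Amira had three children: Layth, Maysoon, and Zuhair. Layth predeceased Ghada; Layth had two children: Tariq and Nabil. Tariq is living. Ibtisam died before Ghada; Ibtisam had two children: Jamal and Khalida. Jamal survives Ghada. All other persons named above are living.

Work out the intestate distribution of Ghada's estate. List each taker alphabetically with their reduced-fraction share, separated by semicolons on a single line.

Bashir 2/15; Jamal 1/15; Khalida 1/15; Maysoon 1/45; Nabil 1/90; Tariq 1/90; Widad 1/15; Yasmin 3/5; Zuhair 1/45

Yasmin, as surviving spouse, takes 3/5.
The remaining 2/5 passes to Ghada's descendants per stirpes.
The 2/5 is divided into 3 equal shares of 2/15 among Bashir, Fahad, Ibtisam.
Bashir is living and takes 2/15.
Fahad predeceased; the 2/15 allotted to Fahad's branch passes to Fahad's issue by representation.
The 2/15 is divided into 2 equal shares of 1/15 among Amira, Widad.
Amira predeceased; the 1/15 allotted to Amira's branch passes to Amira's issue by representation.
The 1/15 is divided into 3 equal shares of 1/45 among Layth, Maysoon, Zuhair.
Layth predeceased; the 1/45 allotted to Layth's branch passes to Layth's issue by representation.
The 1/45 is divided into 2 equal shares of 1/90 among Tariq, Nabil.
Tariq is living and takes 1/90.
Nabil is living and takes 1/90.
Maysoon is living and takes 1/45.
Zuhair is living and takes 1/45.
Widad is living and takes 1/15.
Ibtisam predeceased; the 2/15 allotted to Ibtisam's branch passes to Ibtisam's issue by representation.
The 2/15 is divided into 2 equal shares of 1/15 among Jamal, Khalida.
Jamal is living and takes 1/15.
Khalida is living and takes 1/15.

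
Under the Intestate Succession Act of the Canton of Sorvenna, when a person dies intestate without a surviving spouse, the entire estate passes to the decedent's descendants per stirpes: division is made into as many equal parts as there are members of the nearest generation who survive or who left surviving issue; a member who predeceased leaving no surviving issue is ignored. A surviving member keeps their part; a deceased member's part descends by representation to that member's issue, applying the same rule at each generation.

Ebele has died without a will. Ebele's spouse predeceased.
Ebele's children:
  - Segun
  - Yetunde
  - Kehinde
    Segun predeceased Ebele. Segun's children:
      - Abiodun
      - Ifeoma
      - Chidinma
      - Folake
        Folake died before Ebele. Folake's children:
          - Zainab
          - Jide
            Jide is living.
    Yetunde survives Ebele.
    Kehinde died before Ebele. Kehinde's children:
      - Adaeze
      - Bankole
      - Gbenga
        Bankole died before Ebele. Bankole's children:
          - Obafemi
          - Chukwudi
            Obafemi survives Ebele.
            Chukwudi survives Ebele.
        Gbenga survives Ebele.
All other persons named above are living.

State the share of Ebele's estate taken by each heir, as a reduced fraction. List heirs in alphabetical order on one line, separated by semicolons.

There is no surviving spouse, so the entire estate passes to Ebele's descendants per stirpes.
The estate is divided into 3 equal shares of 1/3 among Segun, Yetunde, Kehinde.
Segun predeceased; the 1/3 allotted to Segun's branch passes to Segun's issue by representation.
The 1/3 is divided into 4 equal shares of 1/12 among Abiodun, Ifeoma, Chidinma, Folake.
Abiodun is living and takes 1/12.
Ifeoma is living and takes 1/12.
Chidinma is living and takes 1/12.
Folake predeceased; the 1/12 allotted to Folake's branch passes to Folake's issue by representation.
The 1/12 is divided into 2 equal shares of 1/24 among Zainab, Jide.
Zainab is living and takes 1/24.
Jide is living and takes 1/24.
Yetunde is living and takes 1/3.
Kehinde predeceased; the 1/3 allotted to Kehinde's branch passes to Kehinde's issue by representation.
The 1/3 is divided into 3 equal shares of 1/9 among Adaeze, Bankole, Gbenga.
Adaeze is living and takes 1/9.
Bankole predeceased; the 1/9 allotted to Bankole's branch passes to Bankole's issue by representation.
The 1/9 is divided into 2 equal shares of 1/18 among Obafemi, Chukwudi.
Obafemi is living and takes 1/18.
Chukwudi is living and takes 1/18.
Gbenga is living and takes 1/9.

Abiodun 1/12; Adaeze 1/9; Chidinma 1/12; Chukwudi 1/18; Gbenga 1/9; Ifeoma 1/12; Jide 1/24; Obafemi 1/18; Yetunde 1/3; Zainab 1/24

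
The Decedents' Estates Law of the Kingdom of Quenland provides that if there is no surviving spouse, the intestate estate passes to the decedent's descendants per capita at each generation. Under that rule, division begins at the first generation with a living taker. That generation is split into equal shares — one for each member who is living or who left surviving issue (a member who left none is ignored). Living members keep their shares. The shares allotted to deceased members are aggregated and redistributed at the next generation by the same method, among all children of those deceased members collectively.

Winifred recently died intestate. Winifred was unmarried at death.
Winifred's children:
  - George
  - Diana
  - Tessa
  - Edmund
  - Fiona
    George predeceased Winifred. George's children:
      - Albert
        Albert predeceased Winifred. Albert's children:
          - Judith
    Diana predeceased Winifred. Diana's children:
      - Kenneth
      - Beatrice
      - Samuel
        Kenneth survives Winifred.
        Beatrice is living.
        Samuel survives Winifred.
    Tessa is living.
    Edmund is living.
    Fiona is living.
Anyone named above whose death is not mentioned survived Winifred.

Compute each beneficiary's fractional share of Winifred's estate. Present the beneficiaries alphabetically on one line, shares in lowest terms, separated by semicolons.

Beatrice 1/10; Edmund 1/5; Fiona 1/5; Judith 1/10; Kenneth 1/10; Samuel 1/10; Tessa 1/5

There is no surviving spouse, so the entire estate passes to Winifred's descendants per capita at each generation.
At generation 1 (George, Diana, Tessa, Edmund, Fiona) there are 5 shares of (1)/5 = 1/5 each.
Living: Tessa, Edmund, and Fiona — each takes 1/5.
Deceased: George and Diana. Their combined 2/5 is pooled and carried to generation 2.
At generation 2 (Albert, Kenneth, Beatrice, Samuel) there are 4 shares of (2/5)/4 = 1/10 each.
Living: Kenneth, Beatrice, and Samuel — each takes 1/10.
Deceased: Albert. That 1/10 share is carried to generation 3.
At generation 3 (Judith) there are 1 shares of (1/10)/1 = 1/10 each.
Living: Judith — each takes 1/10.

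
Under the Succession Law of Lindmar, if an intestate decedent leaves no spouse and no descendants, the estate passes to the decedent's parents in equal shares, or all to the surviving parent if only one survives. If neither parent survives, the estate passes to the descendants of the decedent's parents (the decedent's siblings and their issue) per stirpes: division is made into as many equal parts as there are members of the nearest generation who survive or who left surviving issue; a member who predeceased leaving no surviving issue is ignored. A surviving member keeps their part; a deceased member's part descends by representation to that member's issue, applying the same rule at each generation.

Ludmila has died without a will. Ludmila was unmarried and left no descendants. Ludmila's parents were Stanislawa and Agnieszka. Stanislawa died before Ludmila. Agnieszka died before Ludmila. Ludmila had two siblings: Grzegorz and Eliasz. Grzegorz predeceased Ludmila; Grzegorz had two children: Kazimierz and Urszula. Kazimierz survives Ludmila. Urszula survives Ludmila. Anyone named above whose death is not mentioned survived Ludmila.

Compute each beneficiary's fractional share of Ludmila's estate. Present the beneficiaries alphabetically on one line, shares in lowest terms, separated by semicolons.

Neither parent survives and there are no descendants, so the estate passes to Ludmila's siblings and their issue per stirpes.
The estate is divided into 2 equal shares of 1/2 among Grzegorz, Eliasz.
Grzegorz predeceased; the 1/2 allotted to Grzegorz's branch passes to Grzegorz's issue by representation.
The 1/2 is divided into 2 equal shares of 1/4 among Kazimierz, Urszula.
Kazimierz is living and takes 1/4.
Urszula is living and takes 1/4.
Eliasz is living and takes 1/2.

Eliasz 1/2; Kazimierz 1/4; Urszula 1/4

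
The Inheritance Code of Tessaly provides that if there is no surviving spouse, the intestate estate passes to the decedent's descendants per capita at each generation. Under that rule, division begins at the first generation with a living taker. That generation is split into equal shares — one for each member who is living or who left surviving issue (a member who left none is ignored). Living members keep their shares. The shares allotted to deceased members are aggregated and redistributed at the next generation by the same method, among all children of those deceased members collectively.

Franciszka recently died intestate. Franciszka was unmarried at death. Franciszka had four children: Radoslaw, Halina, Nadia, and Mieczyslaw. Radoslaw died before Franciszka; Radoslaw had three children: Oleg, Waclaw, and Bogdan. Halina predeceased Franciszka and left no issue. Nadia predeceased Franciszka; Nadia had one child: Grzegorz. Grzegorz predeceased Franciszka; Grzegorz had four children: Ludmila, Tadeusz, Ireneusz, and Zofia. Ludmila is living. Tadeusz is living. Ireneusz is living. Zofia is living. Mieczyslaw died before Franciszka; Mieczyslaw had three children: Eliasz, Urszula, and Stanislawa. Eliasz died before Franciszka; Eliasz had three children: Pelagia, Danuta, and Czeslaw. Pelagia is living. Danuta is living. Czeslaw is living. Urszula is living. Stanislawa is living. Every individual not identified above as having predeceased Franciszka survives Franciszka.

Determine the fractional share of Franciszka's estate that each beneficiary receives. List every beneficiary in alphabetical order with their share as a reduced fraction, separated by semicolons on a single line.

There is no surviving spouse, so the entire estate passes to Franciszka's descendants per capita at each generation.
No one at generation 1 (Radoslaw, Nadia, Mieczyslaw) is living; moving to the next generation.
At generation 2 (Oleg, Waclaw, Bogdan, Grzegorz, Eliasz, Urszula, Stanislawa) there are 7 shares of (1)/7 = 1/7 each.
Living: Oleg, Waclaw, Bogdan, Urszula, and Stanislawa — each takes 1/7.
Deceased: Grzegorz and Eliasz. Their combined 2/7 is pooled and carried to generation 3.
At generation 3 (Ludmila, Tadeusz, Ireneusz, Zofia, Pelagia, Danuta, Czeslaw) there are 7 shares of (2/7)/7 = 2/49 each.
Living: Ludmila, Tadeusz, Ireneusz, Zofia, Pelagia, Danuta, and Czeslaw — each takes 2/49.

Bogdan 1/7; Czeslaw 2/49; Danuta 2/49; Ireneusz 2/49; Ludmila 2/49; Oleg 1/7; Pelagia 2/49; Stanislawa 1/7; Tadeusz 2/49; Urszula 1/7; Waclaw 1/7; Zofia 2/49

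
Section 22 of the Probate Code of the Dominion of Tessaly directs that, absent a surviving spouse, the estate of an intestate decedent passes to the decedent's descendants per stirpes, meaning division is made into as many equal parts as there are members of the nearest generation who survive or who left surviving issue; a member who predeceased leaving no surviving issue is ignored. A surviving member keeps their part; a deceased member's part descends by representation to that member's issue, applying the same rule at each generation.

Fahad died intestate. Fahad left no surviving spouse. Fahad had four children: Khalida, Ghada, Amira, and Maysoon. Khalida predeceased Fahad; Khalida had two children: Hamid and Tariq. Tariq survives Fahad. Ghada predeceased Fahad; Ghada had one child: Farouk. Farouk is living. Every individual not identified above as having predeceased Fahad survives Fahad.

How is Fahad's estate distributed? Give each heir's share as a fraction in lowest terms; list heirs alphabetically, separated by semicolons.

Amira 1/4; Farouk 1/4; Hamid 1/8; Maysoon 1/4; Tariq 1/8

There is no surviving spouse, so the entire estate passes to Fahad's descendants per stirpes.
The estate is divided into 4 equal shares of 1/4 among Khalida, Ghada, Amira, Maysoon.
Khalida predeceased; the 1/4 allotted to Khalida's branch passes to Khalida's issue by representation.
The 1/4 is divided into 2 equal shares of 1/8 among Hamid, Tariq.
Hamid is living and takes 1/8.
Tariq is living and takes 1/8.
Ghada predeceased; the 1/4 allotted to Ghada's branch passes to Ghada's issue by representation.
Farouk is the sole taker at this level and receives the full 1/4.
Amira is living and takes 1/4.
Maysoon is living and takes 1/4.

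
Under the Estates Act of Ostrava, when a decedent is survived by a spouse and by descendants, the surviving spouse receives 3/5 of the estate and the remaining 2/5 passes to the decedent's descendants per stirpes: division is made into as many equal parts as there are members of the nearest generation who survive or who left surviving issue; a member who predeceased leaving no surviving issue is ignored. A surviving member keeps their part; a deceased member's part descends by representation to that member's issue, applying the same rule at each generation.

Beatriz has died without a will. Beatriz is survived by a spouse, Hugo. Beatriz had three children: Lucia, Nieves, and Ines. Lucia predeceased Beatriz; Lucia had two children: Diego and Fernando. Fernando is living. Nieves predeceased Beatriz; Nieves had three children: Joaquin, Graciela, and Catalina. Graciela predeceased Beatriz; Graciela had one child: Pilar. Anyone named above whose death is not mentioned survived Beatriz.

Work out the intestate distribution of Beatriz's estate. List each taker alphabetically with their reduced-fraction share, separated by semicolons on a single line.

Hugo, as surviving spouse, takes 3/5.
The remaining 2/5 passes to Beatriz's descendants per stirpes.
The 2/5 is divided into 3 equal shares of 2/15 among Lucia, Nieves, Ines.
Lucia predeceased; the 2/15 allotted to Lucia's branch passes to Lucia's issue by representation.
The 2/15 is divided into 2 equal shares of 1/15 among Diego, Fernando.
Diego is living and takes 1/15.
Fernando is living and takes 1/15.
Nieves predeceased; the 2/15 allotted to Nieves's branch passes to Nieves's issue by representation.
The 2/15 is divided into 3 equal shares of 2/45 among Joaquin, Graciela, Catalina.
Joaquin is living and takes 2/45.
Graciela predeceased; the 2/45 allotted to Graciela's branch passes to Graciela's issue by representation.
Pilar is the sole taker at this level and receives the full 2/45.
Catalina is living and takes 2/45.
Ines is living and takes 2/15.

Catalina 2/45; Diego 1/15; Fernando 1/15; Hugo 3/5; Ines 2/15; Joaquin 2/45; Pilar 2/45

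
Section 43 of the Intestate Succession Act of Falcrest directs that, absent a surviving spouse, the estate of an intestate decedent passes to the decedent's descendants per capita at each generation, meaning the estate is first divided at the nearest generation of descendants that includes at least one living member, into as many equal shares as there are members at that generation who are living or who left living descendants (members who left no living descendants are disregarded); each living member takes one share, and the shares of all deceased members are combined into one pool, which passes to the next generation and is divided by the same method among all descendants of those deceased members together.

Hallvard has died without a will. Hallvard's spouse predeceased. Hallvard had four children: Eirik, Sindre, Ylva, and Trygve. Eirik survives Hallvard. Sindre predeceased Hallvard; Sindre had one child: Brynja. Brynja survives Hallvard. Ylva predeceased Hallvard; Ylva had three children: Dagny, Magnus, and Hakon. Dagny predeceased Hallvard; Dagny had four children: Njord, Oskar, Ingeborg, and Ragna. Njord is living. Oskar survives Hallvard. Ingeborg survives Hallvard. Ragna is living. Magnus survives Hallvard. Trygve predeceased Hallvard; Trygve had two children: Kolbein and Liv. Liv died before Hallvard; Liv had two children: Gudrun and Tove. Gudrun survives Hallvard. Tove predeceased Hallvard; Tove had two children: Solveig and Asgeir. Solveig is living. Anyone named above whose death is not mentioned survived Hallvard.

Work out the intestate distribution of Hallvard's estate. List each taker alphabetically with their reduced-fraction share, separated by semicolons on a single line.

Asgeir 1/48; Brynja 1/8; Eirik 1/4; Gudrun 1/24; Hakon 1/8; Ingeborg 1/24; Kolbein 1/8; Magnus 1/8; Njord 1/24; Oskar 1/24; Ragna 1/24; Solveig 1/48

There is no surviving spouse, so the entire estate passes to Hallvard's descendants per capita at each generation.
At generation 1 (Eirik, Sindre, Ylva, Trygve) there are 4 shares of (1)/4 = 1/4 each.
Living: Eirik — each takes 1/4.
Deceased: Sindre, Ylva, and Trygve. Their combined 3/4 is pooled and carried to generation 2.
At generation 2 (Brynja, Dagny, Magnus, Hakon, Kolbein, Liv) there are 6 shares of (3/4)/6 = 1/8 each.
Living: Brynja, Magnus, Hakon, and Kolbein — each takes 1/8.
Deceased: Dagny and Liv. Their combined 1/4 is pooled and carried to generation 3.
At generation 3 (Njord, Oskar, Ingeborg, Ragna, Gudrun, Tove) there are 6 shares of (1/4)/6 = 1/24 each.
Living: Njord, Oskar, Ingeborg, Ragna, and Gudrun — each takes 1/24.
Deceased: Tove. That 1/24 share is carried to generation 4.
At generation 4 (Solveig, Asgeir) there are 2 shares of (1/24)/2 = 1/48 each.
Living: Solveig and Asgeir — each takes 1/48.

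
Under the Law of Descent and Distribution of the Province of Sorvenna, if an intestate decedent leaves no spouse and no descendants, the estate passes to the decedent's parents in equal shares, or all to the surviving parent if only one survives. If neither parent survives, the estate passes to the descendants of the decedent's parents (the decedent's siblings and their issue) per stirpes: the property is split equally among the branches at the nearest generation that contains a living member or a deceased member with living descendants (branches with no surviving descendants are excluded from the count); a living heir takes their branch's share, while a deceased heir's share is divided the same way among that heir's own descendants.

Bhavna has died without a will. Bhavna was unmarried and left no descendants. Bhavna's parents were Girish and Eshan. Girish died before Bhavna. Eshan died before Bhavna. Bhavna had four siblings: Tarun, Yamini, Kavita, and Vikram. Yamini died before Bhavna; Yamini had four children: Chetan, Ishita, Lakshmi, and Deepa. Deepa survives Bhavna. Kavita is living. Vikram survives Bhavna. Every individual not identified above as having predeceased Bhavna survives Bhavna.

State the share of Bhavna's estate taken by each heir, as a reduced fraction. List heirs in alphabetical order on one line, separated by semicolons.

Chetan 1/16; Deepa 1/16; Ishita 1/16; Kavita 1/4; Lakshmi 1/16; Tarun 1/4; Vikram 1/4

Neither parent survives and there are no descendants, so the estate passes to Bhavna's siblings and their issue per stirpes.
The estate is divided into 4 equal shares of 1/4 among Tarun, Yamini, Kavita, Vikram.
Tarun is living and takes 1/4.
Yamini predeceased; the 1/4 allotted to Yamini's branch passes to Yamini's issue by representation.
The 1/4 is divided into 4 equal shares of 1/16 among Chetan, Ishita, Lakshmi, Deepa.
Chetan is living and takes 1/16.
Ishita is living and takes 1/16.
Lakshmi is living and takes 1/16.
Deepa is living and takes 1/16.
Kavita is living and takes 1/4.
Vikram is living and takes 1/4.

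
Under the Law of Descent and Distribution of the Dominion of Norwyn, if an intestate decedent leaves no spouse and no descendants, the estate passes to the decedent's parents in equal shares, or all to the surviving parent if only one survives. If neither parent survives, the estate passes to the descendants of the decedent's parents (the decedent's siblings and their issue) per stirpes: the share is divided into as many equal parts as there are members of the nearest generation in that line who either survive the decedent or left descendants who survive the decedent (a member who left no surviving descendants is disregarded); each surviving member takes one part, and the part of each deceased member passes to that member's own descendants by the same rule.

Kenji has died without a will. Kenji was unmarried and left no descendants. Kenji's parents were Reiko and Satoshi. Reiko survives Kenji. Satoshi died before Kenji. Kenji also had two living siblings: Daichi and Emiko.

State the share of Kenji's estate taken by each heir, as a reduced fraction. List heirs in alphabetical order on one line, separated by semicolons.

Only one parent, Reiko, survives, so Reiko takes the entire estate. The siblings take nothing because a surviving parent has priority.

Reiko 1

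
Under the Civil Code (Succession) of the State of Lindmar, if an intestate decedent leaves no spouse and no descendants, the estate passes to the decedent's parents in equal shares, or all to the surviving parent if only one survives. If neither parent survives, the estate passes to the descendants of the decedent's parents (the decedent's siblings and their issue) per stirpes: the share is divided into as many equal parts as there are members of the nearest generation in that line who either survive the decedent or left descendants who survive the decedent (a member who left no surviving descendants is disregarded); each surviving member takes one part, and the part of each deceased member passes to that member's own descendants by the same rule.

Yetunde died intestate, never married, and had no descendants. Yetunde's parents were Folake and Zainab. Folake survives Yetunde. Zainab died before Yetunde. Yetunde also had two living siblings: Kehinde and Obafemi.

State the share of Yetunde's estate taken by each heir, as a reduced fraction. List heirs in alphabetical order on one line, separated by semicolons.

Folake 1

Only one parent, Folake, survives, so Folake takes the entire estate. The siblings take nothing because a surviving parent has priority.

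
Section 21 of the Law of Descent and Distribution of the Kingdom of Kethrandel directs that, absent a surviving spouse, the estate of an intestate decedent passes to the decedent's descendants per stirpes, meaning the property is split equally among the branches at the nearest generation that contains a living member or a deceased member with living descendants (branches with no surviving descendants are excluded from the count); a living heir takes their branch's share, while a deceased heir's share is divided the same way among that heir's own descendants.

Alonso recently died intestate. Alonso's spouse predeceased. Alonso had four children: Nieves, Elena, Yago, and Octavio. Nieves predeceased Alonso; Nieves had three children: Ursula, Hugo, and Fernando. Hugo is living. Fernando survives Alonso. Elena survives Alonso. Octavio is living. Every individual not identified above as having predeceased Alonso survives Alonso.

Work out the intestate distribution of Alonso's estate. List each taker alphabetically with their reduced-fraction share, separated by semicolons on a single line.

Elena 1/4; Fernando 1/12; Hugo 1/12; Octavio 1/4; Ursula 1/12; Yago 1/4

There is no surviving spouse, so the entire estate passes to Alonso's descendants per stirpes.
The estate is divided into 4 equal shares of 1/4 among Nieves, Elena, Yago, Octavio.
Nieves predeceased; the 1/4 allotted to Nieves's branch passes to Nieves's issue by representation.
The 1/4 is divided into 3 equal shares of 1/12 among Ursula, Hugo, Fernando.
Ursula is living and takes 1/12.
Hugo is living and takes 1/12.
Fernando is living and takes 1/12.
Elena is living and takes 1/4.
Yago is living and takes 1/4.
Octavio is living and takes 1/4.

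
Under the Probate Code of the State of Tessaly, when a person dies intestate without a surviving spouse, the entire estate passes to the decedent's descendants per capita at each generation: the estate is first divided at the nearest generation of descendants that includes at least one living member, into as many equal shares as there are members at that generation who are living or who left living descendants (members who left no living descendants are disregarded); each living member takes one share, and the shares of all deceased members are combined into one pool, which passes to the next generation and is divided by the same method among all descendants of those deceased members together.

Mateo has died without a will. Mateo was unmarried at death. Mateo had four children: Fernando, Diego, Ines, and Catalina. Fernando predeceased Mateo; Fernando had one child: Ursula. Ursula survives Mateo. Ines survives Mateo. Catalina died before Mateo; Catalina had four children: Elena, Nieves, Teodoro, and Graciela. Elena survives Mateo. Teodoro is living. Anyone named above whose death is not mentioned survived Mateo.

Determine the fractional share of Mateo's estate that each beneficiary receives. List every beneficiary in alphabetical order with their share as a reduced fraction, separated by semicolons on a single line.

There is no surviving spouse, so the entire estate passes to Mateo's descendants per capita at each generation.
At generation 1 (Fernando, Diego, Ines, Catalina) there are 4 shares of (1)/4 = 1/4 each.
Living: Diego and Ines — each takes 1/4.
Deceased: Fernando and Catalina. Their combined 1/2 is pooled and carried to generation 2.
At generation 2 (Ursula, Elena, Nieves, Teodoro, Graciela) there are 5 shares of (1/2)/5 = 1/10 each.
Living: Ursula, Elena, Nieves, Teodoro, and Graciela — each takes 1/10.

Diego 1/4; Elena 1/10; Graciela 1/10; Ines 1/4; Nieves 1/10; Teodoro 1/10; Ursula 1/10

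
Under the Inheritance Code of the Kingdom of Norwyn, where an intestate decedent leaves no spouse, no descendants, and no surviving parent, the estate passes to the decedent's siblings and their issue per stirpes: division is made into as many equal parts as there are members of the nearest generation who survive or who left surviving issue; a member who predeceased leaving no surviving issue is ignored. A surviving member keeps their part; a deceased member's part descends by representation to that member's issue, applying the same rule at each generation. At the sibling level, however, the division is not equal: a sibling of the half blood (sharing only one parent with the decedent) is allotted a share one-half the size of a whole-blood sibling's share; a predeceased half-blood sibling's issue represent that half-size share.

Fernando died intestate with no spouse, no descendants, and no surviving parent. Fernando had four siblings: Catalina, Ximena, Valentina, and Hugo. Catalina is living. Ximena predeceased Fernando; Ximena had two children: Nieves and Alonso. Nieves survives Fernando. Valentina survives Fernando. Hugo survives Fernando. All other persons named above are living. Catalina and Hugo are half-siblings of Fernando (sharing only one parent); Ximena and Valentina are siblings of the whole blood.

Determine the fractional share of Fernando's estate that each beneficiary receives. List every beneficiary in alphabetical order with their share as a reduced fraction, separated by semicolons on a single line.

Alonso 1/6; Catalina 1/6; Hugo 1/6; Nieves 1/6; Valentina 1/3

No spouse, descendants, or parent survives, so the estate passes to Fernando's siblings per stirpes.
Half-blood siblings count for one-half the weight of whole-blood siblings at the initial division.
Dividing 1 in proportion to weights (total weight 3): Catalina (weight 1/2) → 1/6; Ximena (weight 1) → 1/3; Valentina (weight 1) → 1/3; Hugo (weight 1/2) → 1/6.
Catalina is living and takes 1/6.
Ximena predeceased; the 1/3 allotted to Ximena's branch passes to Ximena's issue by representation.
The 1/3 is divided into 2 equal shares of 1/6 among Nieves, Alonso.
Nieves is living and takes 1/6.
Alonso is living and takes 1/6.
Valentina is living and takes 1/3.
Hugo is living and takes 1/6.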